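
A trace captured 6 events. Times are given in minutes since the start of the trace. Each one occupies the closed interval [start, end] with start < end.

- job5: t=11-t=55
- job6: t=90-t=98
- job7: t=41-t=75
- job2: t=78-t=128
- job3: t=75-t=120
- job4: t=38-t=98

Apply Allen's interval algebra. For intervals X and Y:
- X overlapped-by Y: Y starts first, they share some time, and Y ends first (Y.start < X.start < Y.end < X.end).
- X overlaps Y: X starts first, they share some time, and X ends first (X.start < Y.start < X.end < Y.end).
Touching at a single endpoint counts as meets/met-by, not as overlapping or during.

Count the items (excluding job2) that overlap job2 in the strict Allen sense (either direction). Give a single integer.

Target job2 = [t=78, t=128].
job3 [t=75, t=120] → overlaps → counts.
job4 [t=38, t=98] → overlaps → counts.
job5 [t=11, t=55] → before → no.
job6 [t=90, t=98] → during → no.
job7 [t=41, t=75] → before → no.
Total: 2.

2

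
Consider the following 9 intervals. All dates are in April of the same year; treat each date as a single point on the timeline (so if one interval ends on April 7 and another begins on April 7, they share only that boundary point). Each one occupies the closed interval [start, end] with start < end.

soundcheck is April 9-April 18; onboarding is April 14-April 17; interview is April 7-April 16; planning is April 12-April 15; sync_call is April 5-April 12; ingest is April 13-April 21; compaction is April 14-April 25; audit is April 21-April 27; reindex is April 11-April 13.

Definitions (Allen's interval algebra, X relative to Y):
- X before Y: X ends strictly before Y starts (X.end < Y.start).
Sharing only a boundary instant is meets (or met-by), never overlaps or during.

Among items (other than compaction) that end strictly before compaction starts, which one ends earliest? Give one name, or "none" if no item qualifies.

sync_call

Target compaction = [April 14, April 25].
audit [April 21, April 27] → overlapped-by → excluded.
ingest [April 13, April 21] → overlaps → excluded.
interview [April 7, April 16] → overlaps → excluded.
onboarding [April 14, April 17] → starts → excluded.
planning [April 12, April 15] → overlaps → excluded.
reindex [April 11, April 13] → before → candidate.
soundcheck [April 9, April 18] → overlaps → excluded.
sync_call [April 5, April 12] → before → candidate.
Among candidates, earliest end is April 12 → sync_call.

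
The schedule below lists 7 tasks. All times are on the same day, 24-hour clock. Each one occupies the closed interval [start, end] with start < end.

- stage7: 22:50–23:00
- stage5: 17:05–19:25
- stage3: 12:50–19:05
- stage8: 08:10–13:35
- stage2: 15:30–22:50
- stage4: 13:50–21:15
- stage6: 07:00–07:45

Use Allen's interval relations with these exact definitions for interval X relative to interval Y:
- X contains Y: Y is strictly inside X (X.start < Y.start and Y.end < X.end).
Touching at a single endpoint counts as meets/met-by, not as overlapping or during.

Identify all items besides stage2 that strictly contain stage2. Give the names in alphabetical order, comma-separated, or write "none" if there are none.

none

Target stage2 = [15:30, 22:50].
stage3 [12:50, 19:05] → overlaps → no.
stage4 [13:50, 21:15] → overlaps → no.
stage5 [17:05, 19:25] → during → no.
stage6 [07:00, 07:45] → before → no.
stage7 [22:50, 23:00] → met-by → no.
stage8 [08:10, 13:35] → before → no.
Result: none.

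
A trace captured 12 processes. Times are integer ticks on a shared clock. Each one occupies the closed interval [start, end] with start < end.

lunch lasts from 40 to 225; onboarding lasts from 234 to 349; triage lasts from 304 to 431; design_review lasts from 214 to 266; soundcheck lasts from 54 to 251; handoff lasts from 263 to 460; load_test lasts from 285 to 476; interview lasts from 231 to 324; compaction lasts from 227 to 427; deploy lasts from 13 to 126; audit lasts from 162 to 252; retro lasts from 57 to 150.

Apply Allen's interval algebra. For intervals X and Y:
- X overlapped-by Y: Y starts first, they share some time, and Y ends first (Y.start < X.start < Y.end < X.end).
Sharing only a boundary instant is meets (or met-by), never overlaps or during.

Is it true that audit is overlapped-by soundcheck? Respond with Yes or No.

Yes

audit = [162, 252], soundcheck = [54, 251].
Actual relation of audit to soundcheck: overlapped-by.
Asked whether 'overlapped-by' holds → Yes.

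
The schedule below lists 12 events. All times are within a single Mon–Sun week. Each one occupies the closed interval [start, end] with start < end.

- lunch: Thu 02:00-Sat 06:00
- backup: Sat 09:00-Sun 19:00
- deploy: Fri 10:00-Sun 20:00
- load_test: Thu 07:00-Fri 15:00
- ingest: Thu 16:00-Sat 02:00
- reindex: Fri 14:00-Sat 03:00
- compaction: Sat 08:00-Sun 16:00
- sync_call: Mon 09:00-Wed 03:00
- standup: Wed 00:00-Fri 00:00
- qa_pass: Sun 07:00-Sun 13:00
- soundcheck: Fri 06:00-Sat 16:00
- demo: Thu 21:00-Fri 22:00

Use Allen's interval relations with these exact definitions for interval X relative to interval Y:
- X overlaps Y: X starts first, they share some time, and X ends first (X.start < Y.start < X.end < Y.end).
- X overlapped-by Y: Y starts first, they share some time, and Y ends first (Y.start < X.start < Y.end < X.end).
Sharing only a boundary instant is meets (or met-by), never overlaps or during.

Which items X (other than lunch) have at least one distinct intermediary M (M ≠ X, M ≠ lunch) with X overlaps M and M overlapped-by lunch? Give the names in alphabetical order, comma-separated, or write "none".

demo, ingest, load_test, soundcheck

Target lunch = [Thu 02:00, Sat 06:00].
Intermediaries M with M overlapped-by lunch: deploy, soundcheck.
Via deploy — items with X overlaps deploy: demo, ingest, load_test, soundcheck.
Via soundcheck — items with X overlaps soundcheck: demo, ingest, load_test.
Union: demo, ingest, load_test, soundcheck.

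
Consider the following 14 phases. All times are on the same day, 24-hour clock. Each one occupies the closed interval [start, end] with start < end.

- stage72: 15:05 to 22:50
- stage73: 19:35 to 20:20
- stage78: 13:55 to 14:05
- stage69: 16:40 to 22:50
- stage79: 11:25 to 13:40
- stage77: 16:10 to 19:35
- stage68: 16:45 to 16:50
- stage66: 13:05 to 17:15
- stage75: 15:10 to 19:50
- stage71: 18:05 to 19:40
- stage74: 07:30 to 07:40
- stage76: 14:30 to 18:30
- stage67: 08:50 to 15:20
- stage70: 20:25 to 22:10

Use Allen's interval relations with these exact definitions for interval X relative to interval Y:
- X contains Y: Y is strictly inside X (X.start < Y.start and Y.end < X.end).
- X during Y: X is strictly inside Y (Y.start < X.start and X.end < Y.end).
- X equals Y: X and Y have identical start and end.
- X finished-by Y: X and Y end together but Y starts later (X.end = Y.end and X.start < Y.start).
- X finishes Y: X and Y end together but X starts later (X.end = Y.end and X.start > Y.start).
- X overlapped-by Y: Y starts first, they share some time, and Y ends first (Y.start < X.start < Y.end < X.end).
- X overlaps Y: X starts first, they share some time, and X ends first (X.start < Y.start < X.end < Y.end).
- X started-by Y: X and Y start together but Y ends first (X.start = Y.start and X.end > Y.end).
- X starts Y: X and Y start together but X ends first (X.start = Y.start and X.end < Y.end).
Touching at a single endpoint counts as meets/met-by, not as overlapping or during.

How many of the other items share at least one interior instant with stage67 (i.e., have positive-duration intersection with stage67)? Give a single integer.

6

Target stage67 = [08:50, 15:20].
stage66 [13:05, 17:15] → overlapped-by → counts.
stage68 [16:45, 16:50] → after → no.
stage69 [16:40, 22:50] → after → no.
stage70 [20:25, 22:10] → after → no.
stage71 [18:05, 19:40] → after → no.
stage72 [15:05, 22:50] → overlapped-by → counts.
stage73 [19:35, 20:20] → after → no.
stage74 [07:30, 07:40] → before → no.
stage75 [15:10, 19:50] → overlapped-by → counts.
stage76 [14:30, 18:30] → overlapped-by → counts.
stage77 [16:10, 19:35] → after → no.
stage78 [13:55, 14:05] → during → counts.
stage79 [11:25, 13:40] → during → counts.
Total: 6.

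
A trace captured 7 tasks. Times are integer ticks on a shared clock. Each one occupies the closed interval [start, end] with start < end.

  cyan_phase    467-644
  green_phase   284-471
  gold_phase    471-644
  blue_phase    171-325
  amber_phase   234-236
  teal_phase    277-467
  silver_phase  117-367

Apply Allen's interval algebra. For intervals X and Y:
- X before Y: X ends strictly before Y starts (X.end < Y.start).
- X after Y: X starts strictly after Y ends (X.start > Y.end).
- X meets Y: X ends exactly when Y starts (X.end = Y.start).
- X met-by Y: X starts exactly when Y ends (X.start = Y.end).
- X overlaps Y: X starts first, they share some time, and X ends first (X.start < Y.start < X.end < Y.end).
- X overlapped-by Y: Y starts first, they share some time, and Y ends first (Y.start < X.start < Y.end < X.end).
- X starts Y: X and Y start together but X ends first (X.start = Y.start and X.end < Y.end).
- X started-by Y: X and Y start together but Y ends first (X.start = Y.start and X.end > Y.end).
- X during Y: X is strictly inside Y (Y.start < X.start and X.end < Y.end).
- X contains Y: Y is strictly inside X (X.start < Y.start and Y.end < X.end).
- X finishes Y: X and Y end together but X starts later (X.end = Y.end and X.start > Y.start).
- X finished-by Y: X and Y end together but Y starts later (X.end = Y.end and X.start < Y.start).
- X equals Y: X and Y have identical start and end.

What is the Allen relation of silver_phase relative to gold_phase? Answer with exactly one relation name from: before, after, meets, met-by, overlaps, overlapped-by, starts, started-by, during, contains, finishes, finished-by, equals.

silver_phase = [117, 367]; gold_phase = [471, 644].
Compare endpoints: silver_phase.start < gold_phase.start, silver_phase.start < gold_phase.end, silver_phase.end < gold_phase.start, silver_phase.end < gold_phase.end.
That pattern is 'before'.

before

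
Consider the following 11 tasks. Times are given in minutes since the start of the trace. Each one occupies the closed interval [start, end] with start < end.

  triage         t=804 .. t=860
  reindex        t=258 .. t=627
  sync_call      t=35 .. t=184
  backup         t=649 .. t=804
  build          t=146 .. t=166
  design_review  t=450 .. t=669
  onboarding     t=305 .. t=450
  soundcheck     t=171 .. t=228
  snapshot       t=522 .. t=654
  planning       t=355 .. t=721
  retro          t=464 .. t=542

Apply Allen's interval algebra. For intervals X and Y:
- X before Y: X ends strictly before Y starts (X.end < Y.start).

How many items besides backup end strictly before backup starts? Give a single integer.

6

Target backup = [t=649, t=804].
build [t=146, t=166] → before → counts.
design_review [t=450, t=669] → overlaps → no.
onboarding [t=305, t=450] → before → counts.
planning [t=355, t=721] → overlaps → no.
reindex [t=258, t=627] → before → counts.
retro [t=464, t=542] → before → counts.
snapshot [t=522, t=654] → overlaps → no.
soundcheck [t=171, t=228] → before → counts.
sync_call [t=35, t=184] → before → counts.
triage [t=804, t=860] → met-by → no.
Total: 6.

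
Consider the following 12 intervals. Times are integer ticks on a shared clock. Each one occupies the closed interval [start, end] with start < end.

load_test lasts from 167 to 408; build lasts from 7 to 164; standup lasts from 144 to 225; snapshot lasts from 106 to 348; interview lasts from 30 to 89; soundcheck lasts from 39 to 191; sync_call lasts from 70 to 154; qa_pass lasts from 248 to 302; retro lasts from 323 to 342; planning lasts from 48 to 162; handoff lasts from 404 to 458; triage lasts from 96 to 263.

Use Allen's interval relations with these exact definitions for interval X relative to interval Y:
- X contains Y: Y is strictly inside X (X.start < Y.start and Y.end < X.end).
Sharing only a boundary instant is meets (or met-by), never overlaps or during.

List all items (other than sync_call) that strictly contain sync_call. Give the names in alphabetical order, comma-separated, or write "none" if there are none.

build, planning, soundcheck

Target sync_call = [70, 154].
build [7, 164] → contains → yes.
handoff [404, 458] → after → no.
interview [30, 89] → overlaps → no.
load_test [167, 408] → after → no.
planning [48, 162] → contains → yes.
qa_pass [248, 302] → after → no.
retro [323, 342] → after → no.
snapshot [106, 348] → overlapped-by → no.
soundcheck [39, 191] → contains → yes.
standup [144, 225] → overlapped-by → no.
triage [96, 263] → overlapped-by → no.
Result: build, planning, soundcheck.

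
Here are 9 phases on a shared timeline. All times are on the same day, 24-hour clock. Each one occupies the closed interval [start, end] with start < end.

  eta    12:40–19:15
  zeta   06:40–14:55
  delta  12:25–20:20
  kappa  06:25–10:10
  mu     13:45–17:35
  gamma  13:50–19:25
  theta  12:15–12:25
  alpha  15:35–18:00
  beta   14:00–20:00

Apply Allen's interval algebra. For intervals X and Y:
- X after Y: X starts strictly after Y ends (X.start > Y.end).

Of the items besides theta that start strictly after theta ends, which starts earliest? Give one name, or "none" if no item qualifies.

eta

Target theta = [12:15, 12:25].
alpha [15:35, 18:00] → after → candidate.
beta [14:00, 20:00] → after → candidate.
delta [12:25, 20:20] → met-by → excluded.
eta [12:40, 19:15] → after → candidate.
gamma [13:50, 19:25] → after → candidate.
kappa [06:25, 10:10] → before → excluded.
mu [13:45, 17:35] → after → candidate.
zeta [06:40, 14:55] → contains → excluded.
Among candidates, earliest start is 12:40 → eta.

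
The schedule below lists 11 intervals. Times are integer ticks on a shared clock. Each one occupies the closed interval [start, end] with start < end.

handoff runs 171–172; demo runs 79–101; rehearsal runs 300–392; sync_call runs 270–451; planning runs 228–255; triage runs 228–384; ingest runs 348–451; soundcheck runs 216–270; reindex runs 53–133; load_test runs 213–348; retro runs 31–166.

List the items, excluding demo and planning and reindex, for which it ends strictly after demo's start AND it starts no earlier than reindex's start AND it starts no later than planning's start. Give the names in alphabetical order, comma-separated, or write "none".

Conditions: its end is strictly after demo's start (X.end > 79) AND its start is no earlier than reindex's start (X.start >= 53) AND its start is no later than planning's start (X.start <= 228).
handoff: end 172 > 79? ✓; start 171 >= 53? ✓; start 171 <= 228? ✓ → yes.
ingest: end 451 > 79? ✓; start 348 >= 53? ✓; start 348 <= 228? ✗ → no.
load_test: end 348 > 79? ✓; start 213 >= 53? ✓; start 213 <= 228? ✓ → yes.
rehearsal: end 392 > 79? ✓; start 300 >= 53? ✓; start 300 <= 228? ✗ → no.
retro: end 166 > 79? ✓; start 31 >= 53? ✗; start 31 <= 228? ✓ → no.
soundcheck: end 270 > 79? ✓; start 216 >= 53? ✓; start 216 <= 228? ✓ → yes.
sync_call: end 451 > 79? ✓; start 270 >= 53? ✓; start 270 <= 228? ✗ → no.
triage: end 384 > 79? ✓; start 228 >= 53? ✓; start 228 <= 228? ✓ → yes.
Result: handoff, load_test, soundcheck, triage.

handoff, load_test, soundcheck, triage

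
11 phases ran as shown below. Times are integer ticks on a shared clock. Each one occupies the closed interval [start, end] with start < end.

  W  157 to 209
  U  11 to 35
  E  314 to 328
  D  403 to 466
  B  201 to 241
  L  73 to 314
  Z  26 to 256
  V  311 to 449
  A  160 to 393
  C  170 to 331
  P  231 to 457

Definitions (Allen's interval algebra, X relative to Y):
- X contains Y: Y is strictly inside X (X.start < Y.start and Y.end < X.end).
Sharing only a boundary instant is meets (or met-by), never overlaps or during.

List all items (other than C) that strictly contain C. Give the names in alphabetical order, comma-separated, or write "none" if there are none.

A

Target C = [170, 331].
A [160, 393] → contains → yes.
B [201, 241] → during → no.
D [403, 466] → after → no.
E [314, 328] → during → no.
L [73, 314] → overlaps → no.
P [231, 457] → overlapped-by → no.
U [11, 35] → before → no.
V [311, 449] → overlapped-by → no.
W [157, 209] → overlaps → no.
Z [26, 256] → overlaps → no.
Result: A.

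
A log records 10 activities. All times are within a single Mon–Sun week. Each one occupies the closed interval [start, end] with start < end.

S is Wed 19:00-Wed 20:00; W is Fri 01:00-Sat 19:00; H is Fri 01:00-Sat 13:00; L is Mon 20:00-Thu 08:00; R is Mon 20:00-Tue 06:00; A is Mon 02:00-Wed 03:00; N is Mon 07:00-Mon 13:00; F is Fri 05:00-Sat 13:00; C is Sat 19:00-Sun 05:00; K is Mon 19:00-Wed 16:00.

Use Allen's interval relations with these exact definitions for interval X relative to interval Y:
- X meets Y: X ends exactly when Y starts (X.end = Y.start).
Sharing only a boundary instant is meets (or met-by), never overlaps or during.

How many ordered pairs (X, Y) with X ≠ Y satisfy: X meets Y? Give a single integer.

Checking all 90 ordered pairs for relation 'meets'; matching pairs in alphabetical order:
(W, C): W meets C ✓
Count: 1.

1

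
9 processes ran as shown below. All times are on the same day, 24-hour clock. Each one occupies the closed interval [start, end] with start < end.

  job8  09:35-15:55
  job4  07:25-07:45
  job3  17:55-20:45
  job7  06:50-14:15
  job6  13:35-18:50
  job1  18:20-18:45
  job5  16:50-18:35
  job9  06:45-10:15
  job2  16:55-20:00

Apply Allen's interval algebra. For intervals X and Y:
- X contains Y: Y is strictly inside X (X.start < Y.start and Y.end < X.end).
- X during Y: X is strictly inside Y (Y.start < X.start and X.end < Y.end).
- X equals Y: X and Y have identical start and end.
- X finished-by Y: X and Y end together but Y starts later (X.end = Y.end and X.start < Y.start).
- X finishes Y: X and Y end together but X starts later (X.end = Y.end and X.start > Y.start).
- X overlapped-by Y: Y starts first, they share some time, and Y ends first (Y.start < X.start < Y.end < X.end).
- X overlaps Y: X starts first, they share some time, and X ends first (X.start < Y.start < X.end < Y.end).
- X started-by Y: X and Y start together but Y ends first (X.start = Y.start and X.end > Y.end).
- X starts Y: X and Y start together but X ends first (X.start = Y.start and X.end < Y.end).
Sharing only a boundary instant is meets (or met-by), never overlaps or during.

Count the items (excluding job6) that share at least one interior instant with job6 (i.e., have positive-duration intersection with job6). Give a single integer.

Target job6 = [13:35, 18:50].
job1 [18:20, 18:45] → during → counts.
job2 [16:55, 20:00] → overlapped-by → counts.
job3 [17:55, 20:45] → overlapped-by → counts.
job4 [07:25, 07:45] → before → no.
job5 [16:50, 18:35] → during → counts.
job7 [06:50, 14:15] → overlaps → counts.
job8 [09:35, 15:55] → overlaps → counts.
job9 [06:45, 10:15] → before → no.
Total: 6.

6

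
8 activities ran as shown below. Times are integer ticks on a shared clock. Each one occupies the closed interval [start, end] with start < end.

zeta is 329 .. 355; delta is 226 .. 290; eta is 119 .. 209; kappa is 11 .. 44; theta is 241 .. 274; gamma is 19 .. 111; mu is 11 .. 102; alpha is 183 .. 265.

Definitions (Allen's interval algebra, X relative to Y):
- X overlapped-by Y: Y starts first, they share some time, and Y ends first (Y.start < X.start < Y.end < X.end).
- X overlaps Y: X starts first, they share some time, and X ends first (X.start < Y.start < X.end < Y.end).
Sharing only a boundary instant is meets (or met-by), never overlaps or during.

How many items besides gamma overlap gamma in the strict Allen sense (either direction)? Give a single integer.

Target gamma = [19, 111].
alpha [183, 265] → after → no.
delta [226, 290] → after → no.
eta [119, 209] → after → no.
kappa [11, 44] → overlaps → counts.
mu [11, 102] → overlaps → counts.
theta [241, 274] → after → no.
zeta [329, 355] → after → no.
Total: 2.

2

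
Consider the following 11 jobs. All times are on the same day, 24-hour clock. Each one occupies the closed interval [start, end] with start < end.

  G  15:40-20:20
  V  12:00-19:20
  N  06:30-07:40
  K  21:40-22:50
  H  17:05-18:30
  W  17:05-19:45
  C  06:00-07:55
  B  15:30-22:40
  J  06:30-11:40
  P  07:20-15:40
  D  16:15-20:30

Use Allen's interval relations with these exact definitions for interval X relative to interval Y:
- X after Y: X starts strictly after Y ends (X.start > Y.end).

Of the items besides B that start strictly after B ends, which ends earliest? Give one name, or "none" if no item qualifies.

Target B = [15:30, 22:40].
C [06:00, 07:55] → before → excluded.
D [16:15, 20:30] → during → excluded.
G [15:40, 20:20] → during → excluded.
H [17:05, 18:30] → during → excluded.
J [06:30, 11:40] → before → excluded.
K [21:40, 22:50] → overlapped-by → excluded.
N [06:30, 07:40] → before → excluded.
P [07:20, 15:40] → overlaps → excluded.
V [12:00, 19:20] → overlaps → excluded.
W [17:05, 19:45] → during → excluded.
No candidates → none.

none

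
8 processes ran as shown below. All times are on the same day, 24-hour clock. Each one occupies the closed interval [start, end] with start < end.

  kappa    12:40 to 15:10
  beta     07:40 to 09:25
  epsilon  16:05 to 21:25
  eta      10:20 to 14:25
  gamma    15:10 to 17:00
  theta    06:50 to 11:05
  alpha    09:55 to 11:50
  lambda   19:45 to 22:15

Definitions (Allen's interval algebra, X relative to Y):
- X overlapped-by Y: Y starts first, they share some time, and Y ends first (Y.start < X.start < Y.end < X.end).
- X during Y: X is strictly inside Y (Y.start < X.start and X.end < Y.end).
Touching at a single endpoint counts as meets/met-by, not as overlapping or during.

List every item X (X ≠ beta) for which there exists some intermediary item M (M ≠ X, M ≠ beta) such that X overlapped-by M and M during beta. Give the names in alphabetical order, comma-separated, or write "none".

none

Target beta = [07:40, 09:25].
Intermediaries M with M during beta: none.
Union: none.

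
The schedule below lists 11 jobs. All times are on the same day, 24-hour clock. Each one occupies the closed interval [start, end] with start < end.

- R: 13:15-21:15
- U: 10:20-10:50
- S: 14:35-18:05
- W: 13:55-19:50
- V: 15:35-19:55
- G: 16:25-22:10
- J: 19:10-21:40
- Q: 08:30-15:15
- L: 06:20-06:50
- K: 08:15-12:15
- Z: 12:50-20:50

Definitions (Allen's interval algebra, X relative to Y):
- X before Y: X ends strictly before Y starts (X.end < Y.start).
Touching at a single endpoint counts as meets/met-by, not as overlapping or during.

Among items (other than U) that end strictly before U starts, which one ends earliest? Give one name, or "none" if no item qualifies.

Target U = [10:20, 10:50].
G [16:25, 22:10] → after → excluded.
J [19:10, 21:40] → after → excluded.
K [08:15, 12:15] → contains → excluded.
L [06:20, 06:50] → before → candidate.
Q [08:30, 15:15] → contains → excluded.
R [13:15, 21:15] → after → excluded.
S [14:35, 18:05] → after → excluded.
V [15:35, 19:55] → after → excluded.
W [13:55, 19:50] → after → excluded.
Z [12:50, 20:50] → after → excluded.
Among candidates, earliest end is 06:50 → L.

L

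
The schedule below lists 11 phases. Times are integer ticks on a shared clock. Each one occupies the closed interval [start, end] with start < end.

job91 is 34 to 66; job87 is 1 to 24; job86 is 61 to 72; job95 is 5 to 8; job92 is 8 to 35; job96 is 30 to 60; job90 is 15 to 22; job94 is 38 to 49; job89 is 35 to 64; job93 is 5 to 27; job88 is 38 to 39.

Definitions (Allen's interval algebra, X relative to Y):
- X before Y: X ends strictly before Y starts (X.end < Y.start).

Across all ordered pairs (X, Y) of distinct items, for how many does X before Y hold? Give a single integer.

Checking all 110 ordered pairs for relation 'before'; matching pairs in alphabetical order:
(job87, job86): job87 before job86 ✓
(job87, job88): job87 before job88 ✓
(job87, job89): job87 before job89 ✓
(job87, job91): job87 before job91 ✓
(job87, job94): job87 before job94 ✓
(job87, job96): job87 before job96 ✓
(job88, job86): job88 before job86 ✓
(job90, job86): job90 before job86 ✓
(job90, job88): job90 before job88 ✓
(job90, job89): job90 before job89 ✓
(job90, job91): job90 before job91 ✓
(job90, job94): job90 before job94 ✓
(job90, job96): job90 before job96 ✓
(job92, job86): job92 before job86 ✓
(job92, job88): job92 before job88 ✓
(job92, job94): job92 before job94 ✓
(job93, job86): job93 before job86 ✓
(job93, job88): job93 before job88 ✓
(job93, job89): job93 before job89 ✓
(job93, job91): job93 before job91 ✓
(job93, job94): job93 before job94 ✓
(job93, job96): job93 before job96 ✓
(job94, job86): job94 before job86 ✓
(job95, job86): job95 before job86 ✓
... plus 7 further pairs not listed.
Count: 31.

31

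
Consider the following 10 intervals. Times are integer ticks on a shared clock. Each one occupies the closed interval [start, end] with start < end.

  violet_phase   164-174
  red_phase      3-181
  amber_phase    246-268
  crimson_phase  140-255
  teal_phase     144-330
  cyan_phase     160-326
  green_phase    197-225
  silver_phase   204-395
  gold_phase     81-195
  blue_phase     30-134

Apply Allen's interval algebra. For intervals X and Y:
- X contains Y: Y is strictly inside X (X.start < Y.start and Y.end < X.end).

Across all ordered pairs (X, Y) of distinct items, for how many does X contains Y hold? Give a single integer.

13

Checking all 90 ordered pairs for relation 'contains'; matching pairs in alphabetical order:
(crimson_phase, green_phase): crimson_phase contains green_phase ✓
(crimson_phase, violet_phase): crimson_phase contains violet_phase ✓
(cyan_phase, amber_phase): cyan_phase contains amber_phase ✓
(cyan_phase, green_phase): cyan_phase contains green_phase ✓
(cyan_phase, violet_phase): cyan_phase contains violet_phase ✓
(gold_phase, violet_phase): gold_phase contains violet_phase ✓
(red_phase, blue_phase): red_phase contains blue_phase ✓
(red_phase, violet_phase): red_phase contains violet_phase ✓
(silver_phase, amber_phase): silver_phase contains amber_phase ✓
(teal_phase, amber_phase): teal_phase contains amber_phase ✓
(teal_phase, cyan_phase): teal_phase contains cyan_phase ✓
(teal_phase, green_phase): teal_phase contains green_phase ✓
(teal_phase, violet_phase): teal_phase contains violet_phase ✓
Count: 13.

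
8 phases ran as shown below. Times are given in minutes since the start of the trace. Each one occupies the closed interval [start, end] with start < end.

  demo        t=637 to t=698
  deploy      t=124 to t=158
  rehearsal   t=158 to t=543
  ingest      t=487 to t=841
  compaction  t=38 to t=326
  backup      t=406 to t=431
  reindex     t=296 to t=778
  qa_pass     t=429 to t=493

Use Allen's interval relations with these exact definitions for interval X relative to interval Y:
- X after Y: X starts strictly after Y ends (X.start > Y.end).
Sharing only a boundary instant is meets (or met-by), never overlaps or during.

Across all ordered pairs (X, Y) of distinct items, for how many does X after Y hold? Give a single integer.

13

Checking all 56 ordered pairs for relation 'after'; matching pairs in alphabetical order:
(backup, compaction): backup after compaction ✓
(backup, deploy): backup after deploy ✓
(demo, backup): demo after backup ✓
(demo, compaction): demo after compaction ✓
(demo, deploy): demo after deploy ✓
(demo, qa_pass): demo after qa_pass ✓
(demo, rehearsal): demo after rehearsal ✓
(ingest, backup): ingest after backup ✓
(ingest, compaction): ingest after compaction ✓
(ingest, deploy): ingest after deploy ✓
(qa_pass, compaction): qa_pass after compaction ✓
(qa_pass, deploy): qa_pass after deploy ✓
(reindex, deploy): reindex after deploy ✓
Count: 13.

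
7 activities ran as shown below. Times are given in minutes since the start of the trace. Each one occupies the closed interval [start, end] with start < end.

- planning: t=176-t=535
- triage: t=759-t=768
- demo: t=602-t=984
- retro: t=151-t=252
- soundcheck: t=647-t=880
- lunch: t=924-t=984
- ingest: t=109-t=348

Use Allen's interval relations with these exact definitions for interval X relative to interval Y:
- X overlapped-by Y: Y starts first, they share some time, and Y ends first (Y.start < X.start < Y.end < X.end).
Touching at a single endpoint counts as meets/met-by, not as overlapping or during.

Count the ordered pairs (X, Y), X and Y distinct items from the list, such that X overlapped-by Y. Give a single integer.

2

Checking all 42 ordered pairs for relation 'overlapped-by'; matching pairs in alphabetical order:
(planning, ingest): planning overlapped-by ingest ✓
(planning, retro): planning overlapped-by retro ✓
Count: 2.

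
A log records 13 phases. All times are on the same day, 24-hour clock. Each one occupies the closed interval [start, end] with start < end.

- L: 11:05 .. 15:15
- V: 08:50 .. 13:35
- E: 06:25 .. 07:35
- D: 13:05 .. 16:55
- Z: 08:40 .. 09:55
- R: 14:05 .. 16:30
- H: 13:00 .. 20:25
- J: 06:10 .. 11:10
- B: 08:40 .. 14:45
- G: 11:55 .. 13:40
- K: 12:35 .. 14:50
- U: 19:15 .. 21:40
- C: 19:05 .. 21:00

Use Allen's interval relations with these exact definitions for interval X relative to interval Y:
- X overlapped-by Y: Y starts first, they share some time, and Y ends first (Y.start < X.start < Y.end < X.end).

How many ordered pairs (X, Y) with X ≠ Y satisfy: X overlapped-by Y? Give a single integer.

26

Checking all 156 ordered pairs for relation 'overlapped-by'; matching pairs in alphabetical order:
(B, J): B overlapped-by J ✓
(C, H): C overlapped-by H ✓
(D, B): D overlapped-by B ✓
(D, G): D overlapped-by G ✓
(D, K): D overlapped-by K ✓
(D, L): D overlapped-by L ✓
(D, V): D overlapped-by V ✓
(G, V): G overlapped-by V ✓
(H, B): H overlapped-by B ✓
(H, G): H overlapped-by G ✓
(H, K): H overlapped-by K ✓
(H, L): H overlapped-by L ✓
(H, V): H overlapped-by V ✓
(K, B): K overlapped-by B ✓
(K, G): K overlapped-by G ✓
(K, V): K overlapped-by V ✓
(L, B): L overlapped-by B ✓
(L, J): L overlapped-by J ✓
(L, V): L overlapped-by V ✓
(R, B): R overlapped-by B ✓
(R, K): R overlapped-by K ✓
(R, L): R overlapped-by L ✓
(U, C): U overlapped-by C ✓
(U, H): U overlapped-by H ✓
... plus 2 further pairs not listed.
Count: 26.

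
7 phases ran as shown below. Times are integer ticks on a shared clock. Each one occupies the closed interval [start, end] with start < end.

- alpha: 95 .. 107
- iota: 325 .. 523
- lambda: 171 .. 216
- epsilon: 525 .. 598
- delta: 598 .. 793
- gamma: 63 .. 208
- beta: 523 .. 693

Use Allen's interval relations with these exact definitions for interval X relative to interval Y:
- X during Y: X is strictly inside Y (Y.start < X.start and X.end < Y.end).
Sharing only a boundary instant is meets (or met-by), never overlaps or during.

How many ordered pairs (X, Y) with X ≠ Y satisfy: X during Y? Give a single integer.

Checking all 42 ordered pairs for relation 'during'; matching pairs in alphabetical order:
(alpha, gamma): alpha during gamma ✓
(epsilon, beta): epsilon during beta ✓
Count: 2.

2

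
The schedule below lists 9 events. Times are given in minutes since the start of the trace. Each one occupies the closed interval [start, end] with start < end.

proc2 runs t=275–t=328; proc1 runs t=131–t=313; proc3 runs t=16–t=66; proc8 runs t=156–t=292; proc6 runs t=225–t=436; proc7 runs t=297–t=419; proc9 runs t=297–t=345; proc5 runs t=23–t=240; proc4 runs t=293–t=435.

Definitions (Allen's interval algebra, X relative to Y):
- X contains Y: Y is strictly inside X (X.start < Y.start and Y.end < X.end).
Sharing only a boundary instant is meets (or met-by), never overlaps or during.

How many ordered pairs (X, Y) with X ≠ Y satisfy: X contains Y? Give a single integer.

7

Checking all 72 ordered pairs for relation 'contains'; matching pairs in alphabetical order:
(proc1, proc8): proc1 contains proc8 ✓
(proc4, proc7): proc4 contains proc7 ✓
(proc4, proc9): proc4 contains proc9 ✓
(proc6, proc2): proc6 contains proc2 ✓
(proc6, proc4): proc6 contains proc4 ✓
(proc6, proc7): proc6 contains proc7 ✓
(proc6, proc9): proc6 contains proc9 ✓
Count: 7.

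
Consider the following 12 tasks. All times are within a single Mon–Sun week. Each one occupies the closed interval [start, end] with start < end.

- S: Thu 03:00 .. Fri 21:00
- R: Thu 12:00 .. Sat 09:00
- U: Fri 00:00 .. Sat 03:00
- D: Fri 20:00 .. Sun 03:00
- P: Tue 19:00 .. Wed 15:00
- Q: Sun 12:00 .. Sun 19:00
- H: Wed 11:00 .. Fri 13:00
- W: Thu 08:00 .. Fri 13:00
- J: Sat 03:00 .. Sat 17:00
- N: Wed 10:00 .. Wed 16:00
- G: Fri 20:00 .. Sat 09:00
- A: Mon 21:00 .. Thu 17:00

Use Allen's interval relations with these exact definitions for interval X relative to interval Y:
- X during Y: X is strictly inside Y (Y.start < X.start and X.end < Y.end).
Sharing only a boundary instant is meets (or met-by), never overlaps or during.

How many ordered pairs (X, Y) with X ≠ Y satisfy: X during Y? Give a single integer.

Checking all 132 ordered pairs for relation 'during'; matching pairs in alphabetical order:
(J, D): J during D ✓
(N, A): N during A ✓
(P, A): P during A ✓
(U, R): U during R ✓
(W, S): W during S ✓
Count: 5.

5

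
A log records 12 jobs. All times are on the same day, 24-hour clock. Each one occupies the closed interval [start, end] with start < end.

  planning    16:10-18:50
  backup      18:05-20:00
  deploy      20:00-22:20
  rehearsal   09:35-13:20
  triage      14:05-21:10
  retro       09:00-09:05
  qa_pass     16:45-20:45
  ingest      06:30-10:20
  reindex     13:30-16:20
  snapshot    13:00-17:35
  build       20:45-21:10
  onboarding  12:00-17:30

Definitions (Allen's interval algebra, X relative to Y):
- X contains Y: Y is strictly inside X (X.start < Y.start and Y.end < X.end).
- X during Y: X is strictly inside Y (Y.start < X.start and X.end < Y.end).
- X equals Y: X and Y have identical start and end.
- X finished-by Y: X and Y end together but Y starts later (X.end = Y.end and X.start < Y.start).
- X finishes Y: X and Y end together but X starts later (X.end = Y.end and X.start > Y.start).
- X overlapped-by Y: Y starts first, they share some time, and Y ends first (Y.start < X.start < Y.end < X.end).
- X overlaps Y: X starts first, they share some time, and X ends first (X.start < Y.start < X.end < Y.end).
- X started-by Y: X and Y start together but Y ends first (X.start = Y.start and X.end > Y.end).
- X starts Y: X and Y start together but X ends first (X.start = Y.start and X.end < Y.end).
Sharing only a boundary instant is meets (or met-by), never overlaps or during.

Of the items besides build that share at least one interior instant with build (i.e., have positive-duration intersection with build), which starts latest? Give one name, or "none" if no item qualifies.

deploy

Target build = [20:45, 21:10].
backup [18:05, 20:00] → before → excluded.
deploy [20:00, 22:20] → contains → candidate.
ingest [06:30, 10:20] → before → excluded.
onboarding [12:00, 17:30] → before → excluded.
planning [16:10, 18:50] → before → excluded.
qa_pass [16:45, 20:45] → meets → excluded.
rehearsal [09:35, 13:20] → before → excluded.
reindex [13:30, 16:20] → before → excluded.
retro [09:00, 09:05] → before → excluded.
snapshot [13:00, 17:35] → before → excluded.
triage [14:05, 21:10] → finished-by → candidate.
Among candidates, latest start is 20:00 → deploy.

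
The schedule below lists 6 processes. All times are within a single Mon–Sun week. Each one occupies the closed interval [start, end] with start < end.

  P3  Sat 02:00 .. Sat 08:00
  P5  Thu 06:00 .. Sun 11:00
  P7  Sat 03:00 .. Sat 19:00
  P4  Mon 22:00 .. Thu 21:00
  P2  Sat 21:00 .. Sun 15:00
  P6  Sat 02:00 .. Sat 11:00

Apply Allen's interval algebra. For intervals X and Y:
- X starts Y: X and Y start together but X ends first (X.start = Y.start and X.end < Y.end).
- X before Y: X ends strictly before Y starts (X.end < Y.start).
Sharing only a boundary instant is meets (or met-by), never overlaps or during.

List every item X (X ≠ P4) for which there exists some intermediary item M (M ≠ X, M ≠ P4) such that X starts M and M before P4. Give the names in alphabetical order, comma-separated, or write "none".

none

Target P4 = [Mon 22:00, Thu 21:00].
Intermediaries M with M before P4: none.
Union: none.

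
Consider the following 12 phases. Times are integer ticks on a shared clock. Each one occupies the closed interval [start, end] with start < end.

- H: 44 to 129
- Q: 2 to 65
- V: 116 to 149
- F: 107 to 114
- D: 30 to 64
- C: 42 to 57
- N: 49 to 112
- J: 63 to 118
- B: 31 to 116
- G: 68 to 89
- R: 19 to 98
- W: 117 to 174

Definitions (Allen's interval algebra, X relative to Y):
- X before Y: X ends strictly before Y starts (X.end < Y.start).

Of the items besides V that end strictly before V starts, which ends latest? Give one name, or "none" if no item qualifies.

Target V = [116, 149].
B [31, 116] → meets → excluded.
C [42, 57] → before → candidate.
D [30, 64] → before → candidate.
F [107, 114] → before → candidate.
G [68, 89] → before → candidate.
H [44, 129] → overlaps → excluded.
J [63, 118] → overlaps → excluded.
N [49, 112] → before → candidate.
Q [2, 65] → before → candidate.
R [19, 98] → before → candidate.
W [117, 174] → overlapped-by → excluded.
Among candidates, latest end is 114 → F.

F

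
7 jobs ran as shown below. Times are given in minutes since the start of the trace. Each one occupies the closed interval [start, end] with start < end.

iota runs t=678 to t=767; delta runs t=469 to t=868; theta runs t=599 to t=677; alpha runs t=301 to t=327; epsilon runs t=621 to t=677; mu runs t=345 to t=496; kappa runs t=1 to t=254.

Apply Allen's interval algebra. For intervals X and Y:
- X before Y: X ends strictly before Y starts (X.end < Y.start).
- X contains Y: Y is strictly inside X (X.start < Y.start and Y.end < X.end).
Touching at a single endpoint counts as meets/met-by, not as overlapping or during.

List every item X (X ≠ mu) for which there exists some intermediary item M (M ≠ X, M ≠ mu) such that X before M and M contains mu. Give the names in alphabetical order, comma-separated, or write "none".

none

Target mu = [t=345, t=496].
Intermediaries M with M contains mu: none.
Union: none.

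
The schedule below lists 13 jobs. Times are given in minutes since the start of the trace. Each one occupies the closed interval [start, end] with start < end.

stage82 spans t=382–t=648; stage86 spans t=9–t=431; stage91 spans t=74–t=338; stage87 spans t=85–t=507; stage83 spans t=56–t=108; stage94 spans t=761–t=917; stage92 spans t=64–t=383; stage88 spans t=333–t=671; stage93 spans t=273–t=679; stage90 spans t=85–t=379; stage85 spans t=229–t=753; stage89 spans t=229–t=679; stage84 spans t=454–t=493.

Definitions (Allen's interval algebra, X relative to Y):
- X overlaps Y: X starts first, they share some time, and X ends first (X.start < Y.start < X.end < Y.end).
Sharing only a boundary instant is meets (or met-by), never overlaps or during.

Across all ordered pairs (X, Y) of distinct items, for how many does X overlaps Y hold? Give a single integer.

31

Checking all 156 ordered pairs for relation 'overlaps'; matching pairs in alphabetical order:
(stage83, stage87): stage83 overlaps stage87 ✓
(stage83, stage90): stage83 overlaps stage90 ✓
(stage83, stage91): stage83 overlaps stage91 ✓
(stage83, stage92): stage83 overlaps stage92 ✓
(stage86, stage82): stage86 overlaps stage82 ✓
(stage86, stage85): stage86 overlaps stage85 ✓
(stage86, stage87): stage86 overlaps stage87 ✓
(stage86, stage88): stage86 overlaps stage88 ✓
(stage86, stage89): stage86 overlaps stage89 ✓
(stage86, stage93): stage86 overlaps stage93 ✓
(stage87, stage82): stage87 overlaps stage82 ✓
(stage87, stage85): stage87 overlaps stage85 ✓
(stage87, stage88): stage87 overlaps stage88 ✓
(stage87, stage89): stage87 overlaps stage89 ✓
(stage87, stage93): stage87 overlaps stage93 ✓
(stage90, stage85): stage90 overlaps stage85 ✓
(stage90, stage88): stage90 overlaps stage88 ✓
(stage90, stage89): stage90 overlaps stage89 ✓
(stage90, stage93): stage90 overlaps stage93 ✓
(stage91, stage85): stage91 overlaps stage85 ✓
(stage91, stage87): stage91 overlaps stage87 ✓
(stage91, stage88): stage91 overlaps stage88 ✓
(stage91, stage89): stage91 overlaps stage89 ✓
(stage91, stage90): stage91 overlaps stage90 ✓
... plus 7 further pairs not listed.
Count: 31.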